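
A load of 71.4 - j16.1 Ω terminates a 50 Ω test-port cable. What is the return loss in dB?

RL ≈ 13.2 dB

Γ = (21.4 − j16.1)/(121.4 − j16.1), |Γ| = 0.219
RL = −20·log₁₀|Γ| = −20·log₁₀(0.219)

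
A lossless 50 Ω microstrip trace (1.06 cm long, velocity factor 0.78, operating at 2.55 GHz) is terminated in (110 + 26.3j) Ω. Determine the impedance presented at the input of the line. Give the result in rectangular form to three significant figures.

Z_in ≈ 48 − j43.2 Ω

λ = v/f = 0.78·c / 2.55 GHz = 0.0918 m
βl = 2π·l/λ = 2π × 0.116 = 41.6°
tan(βl) = tan(41.6°) = 0.887
Z_in = Z_0·(Z_L + jZ_0·tanβl)/(Z_0 + jZ_L·tanβl)
     = 50·(110 + j70.7)/(26.7 + j97.6)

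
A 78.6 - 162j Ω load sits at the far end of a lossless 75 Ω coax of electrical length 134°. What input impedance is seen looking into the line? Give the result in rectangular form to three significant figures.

Z_in ≈ 60.2 + j141 Ω

tan(βl) = tan(134°) = -1.04
Z_in = Z_0·(Z_L + jZ_0·tanβl)/(Z_0 + jZ_L·tanβl)
     = 75·(78.6 − j240)/(-92.8 − j81.4)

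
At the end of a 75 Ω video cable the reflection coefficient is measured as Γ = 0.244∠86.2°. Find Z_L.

Z_L ≈ 68.7 + j35.6 Ω

Z_L = Z_0·(1 + Γ)/(1 − Γ) = 75·(1.02 + j0.243)/(0.984 − j0.243)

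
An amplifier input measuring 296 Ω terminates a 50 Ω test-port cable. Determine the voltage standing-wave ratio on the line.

Γ = (296 − 50)/(296 + 50) = 0.711
VSWR = (1 + 0.711)/(1 − 0.711)

VSWR ≈ 5.92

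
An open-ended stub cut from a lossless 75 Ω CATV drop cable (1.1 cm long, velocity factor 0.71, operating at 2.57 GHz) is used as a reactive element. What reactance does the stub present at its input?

X_in ≈ -68.1 Ω (capacitive)

λ = v/f = 0.71·c / 2.57 GHz = 0.0829 m
βl = 2π·l/λ = 2π × 0.133 = 47.8°
tan(βl) = 1.1
For an open-ended stub, Z_in = −jZ_0·cot(βl) = −jZ_0/tan(βl)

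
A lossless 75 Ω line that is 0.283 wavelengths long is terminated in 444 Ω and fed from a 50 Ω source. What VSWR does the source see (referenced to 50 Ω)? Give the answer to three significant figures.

VSWR ≈ 4.16

βl = 2π × 0.283 = 102°
tan(βl) = -4.75
Z_in = Z_0·(Z_L + jZ_0·tanβl)/(Z_0 + jZ_L·tanβl) = 13.2 + j15.3 Ω
Γ_s = (Z_in − Z_s)/(Z_in + Z_s) = (-36.8 + j15.3)/(63.2 + j15.3), |Γ_s| = 0.613
VSWR = (1 + |Γ_s|)/(1 − |Γ_s|)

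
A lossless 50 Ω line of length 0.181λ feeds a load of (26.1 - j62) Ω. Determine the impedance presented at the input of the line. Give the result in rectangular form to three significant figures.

βl = 2π × 0.181 = 65.2°
tan(βl) = tan(65.2°) = 2.16
Z_in = Z_0·(Z_L + jZ_0·tanβl)/(Z_0 + jZ_L·tanβl)
     = 50·(26.1 + j46)/(184 + j56.4)

Z_in ≈ 9.99 + j9.45 Ω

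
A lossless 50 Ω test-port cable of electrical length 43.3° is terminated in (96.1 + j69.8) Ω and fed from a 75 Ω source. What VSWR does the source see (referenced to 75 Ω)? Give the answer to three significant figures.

VSWR ≈ 2.71

tan(βl) = 0.942
Z_in = Z_0·(Z_L + jZ_0·tanβl)/(Z_0 + jZ_L·tanβl) = 53.7 − j62.4 Ω
Γ_s = (Z_in − Z_s)/(Z_in + Z_s) = (-21.3 − j62.4)/(129 − j62.4), |Γ_s| = 0.461
VSWR = (1 + |Γ_s|)/(1 − |Γ_s|)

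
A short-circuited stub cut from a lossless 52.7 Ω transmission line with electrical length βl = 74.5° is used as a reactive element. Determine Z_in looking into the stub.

Z_in ≈ +j190 Ω

tan(βl) = 3.61
For a short-circuited stub, Z_in = jZ_0·tan(βl)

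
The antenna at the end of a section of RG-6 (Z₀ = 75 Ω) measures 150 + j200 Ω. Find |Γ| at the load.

Γ = (Z_L − Z_0)/(Z_L + Z_0) = (75 + j200)/(225 + j200)
|Γ| = 214/301

|Γ| ≈ 0.71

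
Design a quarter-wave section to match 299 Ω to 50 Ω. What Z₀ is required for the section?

Z_qwt ≈ 122 Ω

Z_qwt = √(Z_0·R_L) = √(50 × 299) = √14950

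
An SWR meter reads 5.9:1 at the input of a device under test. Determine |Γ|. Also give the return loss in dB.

|Γ| ≈ 0.71; return loss ≈ 2.97 dB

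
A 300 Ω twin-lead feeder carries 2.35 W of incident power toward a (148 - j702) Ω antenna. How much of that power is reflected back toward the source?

|Γ| = |(-152 − j702)/(448 − j702)| = 0.863
|Γ|² = 0.744
P_refl = |Γ|²·P_inc = 1.75 W, P_del = (1 − |Γ|²)·P_inc = 0.602 W

P_reflected ≈ 1.75 W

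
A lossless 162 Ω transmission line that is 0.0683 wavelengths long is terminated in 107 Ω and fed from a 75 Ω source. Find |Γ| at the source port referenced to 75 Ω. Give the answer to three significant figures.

|Γ| ≈ 0.294

βl = 2π × 0.0683 = 24.6°
tan(βl) = 0.458
Z_in = Z_0·(Z_L + jZ_0·tanβl)/(Z_0 + jZ_L·tanβl) = 119 + j38.3 Ω
Γ_s = (Z_in − Z_s)/(Z_in + Z_s) = (43.6 + j38.3)/(194 + j38.3), |Γ_s| = 0.294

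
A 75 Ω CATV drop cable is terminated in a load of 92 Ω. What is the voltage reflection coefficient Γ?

Γ = (Z_L − Z_0)/(Z_L + Z_0) = (92 − 75)/(92 + 75) = 17/167

Γ = 0.102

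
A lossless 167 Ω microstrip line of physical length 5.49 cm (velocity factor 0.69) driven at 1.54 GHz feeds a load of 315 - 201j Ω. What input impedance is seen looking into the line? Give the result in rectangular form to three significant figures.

Z_in ≈ 290 + j206 Ω

λ = v/f = 0.69·c / 1.54 GHz = 0.134 m
βl = 2π·l/λ = 2π × 0.408 = 147°
tan(βl) = tan(147°) = -0.649
Z_in = Z_0·(Z_L + jZ_0·tanβl)/(Z_0 + jZ_L·tanβl)
     = 167·(315 − j309)/(36.7 − j204)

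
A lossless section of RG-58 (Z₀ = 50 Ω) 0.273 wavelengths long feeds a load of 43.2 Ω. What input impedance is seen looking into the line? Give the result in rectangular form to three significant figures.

Z_in ≈ 57.5 − j2.4 Ω

βl = 2π × 0.273 = 98.3°
tan(βl) = tan(98.3°) = -6.87
Z_in = Z_0·(Z_L + jZ_0·tanβl)/(Z_0 + jZ_L·tanβl)
     = 50·(43.2 − j344)/(50 − j297)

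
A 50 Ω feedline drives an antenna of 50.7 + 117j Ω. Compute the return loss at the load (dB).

Γ = (0.7 + j117)/(100.7 + j117), |Γ| = 0.758
RL = −20·log₁₀|Γ| = −20·log₁₀(0.758)

RL ≈ 2.41 dB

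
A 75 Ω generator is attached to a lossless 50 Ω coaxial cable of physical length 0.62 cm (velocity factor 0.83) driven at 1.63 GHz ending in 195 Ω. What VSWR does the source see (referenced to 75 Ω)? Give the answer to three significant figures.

λ = v/f = 0.83·c / 1.63 GHz = 0.153 m
βl = 2π·l/λ = 2π × 0.0406 = 14.6°
tan(βl) = 0.261
Z_in = Z_0·(Z_L + jZ_0·tanβl)/(Z_0 + jZ_L·tanβl) = 102 − j91.1 Ω
Γ_s = (Z_in − Z_s)/(Z_in + Z_s) = (27.4 − j91.1)/(177 − j91.1), |Γ_s| = 0.477
VSWR = (1 + |Γ_s|)/(1 − |Γ_s|)

VSWR ≈ 2.82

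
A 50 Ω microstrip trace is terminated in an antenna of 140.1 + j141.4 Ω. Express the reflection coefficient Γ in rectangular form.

Γ ≈ 0.661 + j0.252

Γ = (Z_L − Z_0)/(Z_L + Z_0) = (90.1 + j141.4)/(190.1 + j141.4)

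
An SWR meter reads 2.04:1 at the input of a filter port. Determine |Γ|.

|Γ| = (S − 1)/(S + 1) = (2.04 − 1)/(2.04 + 1) = 1.04/3.04

|Γ| ≈ 0.342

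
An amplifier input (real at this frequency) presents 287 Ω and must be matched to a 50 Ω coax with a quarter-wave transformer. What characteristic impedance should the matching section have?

Z_qwt = √(Z_0·R_L) = √(50 × 287) = √14350

Z_qwt ≈ 120 Ω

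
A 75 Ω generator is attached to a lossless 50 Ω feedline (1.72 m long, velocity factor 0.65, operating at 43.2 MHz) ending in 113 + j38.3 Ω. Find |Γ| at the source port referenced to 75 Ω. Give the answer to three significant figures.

|Γ| ≈ 0.513

λ = v/f = 0.65·c / 43.2 MHz = 4.51 m
βl = 2π·l/λ = 2π × 0.381 = 137°
tan(βl) = -0.927
Z_in = Z_0·(Z_L + jZ_0·tanβl)/(Z_0 + jZ_L·tanβl) = 28.7 + j30.5 Ω
Γ_s = (Z_in − Z_s)/(Z_in + Z_s) = (-46.3 + j30.5)/(104 + j30.5), |Γ_s| = 0.513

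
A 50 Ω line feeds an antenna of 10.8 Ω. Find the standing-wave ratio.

Γ = (10.8 − 50)/(10.8 + 50) = -0.645
VSWR = (1 + 0.645)/(1 − 0.645)

VSWR ≈ 4.63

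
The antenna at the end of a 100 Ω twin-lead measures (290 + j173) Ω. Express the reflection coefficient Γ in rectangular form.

Γ ≈ 0.571 + j0.19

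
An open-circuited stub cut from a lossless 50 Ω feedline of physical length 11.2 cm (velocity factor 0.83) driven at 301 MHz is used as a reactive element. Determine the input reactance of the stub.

λ = v/f = 0.83·c / 301 MHz = 0.827 m
βl = 2π·l/λ = 2π × 0.135 = 48.7°
tan(βl) = 1.14
For an open-circuited stub, Z_in = −jZ_0·cot(βl) = −jZ_0/tan(βl)

X_in ≈ -43.9 Ω (capacitive)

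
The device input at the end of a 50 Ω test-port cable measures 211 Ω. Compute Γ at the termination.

Γ = 0.617

Γ = (Z_L − Z_0)/(Z_L + Z_0) = (211 − 50)/(211 + 50) = 161/261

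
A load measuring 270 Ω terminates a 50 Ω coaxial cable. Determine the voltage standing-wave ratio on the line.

VSWR ≈ 5.4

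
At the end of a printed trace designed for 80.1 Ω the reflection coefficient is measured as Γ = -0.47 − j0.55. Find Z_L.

Z_L = Z_0·(1 + Γ)/(1 − Γ) = 80.1·(0.53 − j0.55)/(1.47 + j0.55)

Z_L ≈ 15.5 − j35.8 Ω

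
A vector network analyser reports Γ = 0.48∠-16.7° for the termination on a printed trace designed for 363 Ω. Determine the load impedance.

Z_L ≈ 899 − j322 Ω

Z_L = Z_0·(1 + Γ)/(1 − Γ) = 363·(1.46 − j0.138)/(0.54 + j0.138)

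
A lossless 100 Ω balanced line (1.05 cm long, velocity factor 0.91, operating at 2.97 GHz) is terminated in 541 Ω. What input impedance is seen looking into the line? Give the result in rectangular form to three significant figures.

λ = v/f = 0.91·c / 2.97 GHz = 0.0919 m
βl = 2π·l/λ = 2π × 0.114 = 41.1°
tan(βl) = tan(41.1°) = 0.873
Z_in = Z_0·(Z_L + jZ_0·tanβl)/(Z_0 + jZ_L·tanβl)
     = 100·(541 + j87.3)/(100 + j472)

Z_in ≈ 40.9 − j106 Ω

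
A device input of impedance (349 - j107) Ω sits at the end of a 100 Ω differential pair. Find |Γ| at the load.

Γ = (Z_L − Z_0)/(Z_L + Z_0) = (249 − j107)/(449 − j107)
|Γ| = 271/462

|Γ| ≈ 0.587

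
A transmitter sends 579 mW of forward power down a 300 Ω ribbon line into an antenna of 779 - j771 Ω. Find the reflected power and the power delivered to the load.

P_reflected ≈ 271 mW; P_delivered ≈ 308 mW

|Γ| = |(479 − j771)/(1079 − j771)| = 0.684
|Γ|² = 0.468
P_refl = |Γ|²·P_inc = 271 mW, P_del = (1 − |Γ|²)·P_inc = 308 mW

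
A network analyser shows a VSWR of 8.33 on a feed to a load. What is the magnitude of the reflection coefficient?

|Γ| ≈ 0.786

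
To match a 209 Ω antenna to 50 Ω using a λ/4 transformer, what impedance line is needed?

Z_qwt = √(Z_0·R_L) = √(50 × 209) = √10450

Z_qwt ≈ 102 Ω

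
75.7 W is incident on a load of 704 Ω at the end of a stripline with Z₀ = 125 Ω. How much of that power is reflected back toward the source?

Γ = (704 − 125)/(704 + 125) = 0.698
|Γ|² = 0.488
P_refl = |Γ|²·P_inc = 36.9 W, P_del = (1 − |Γ|²)·P_inc = 38.8 W

P_reflected ≈ 36.9 W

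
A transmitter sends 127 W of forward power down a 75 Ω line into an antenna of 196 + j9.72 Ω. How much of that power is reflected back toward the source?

|Γ| = |(121 + j9.72)/(271 + j9.72)| = 0.448
|Γ|² = 0.2
P_refl = |Γ|²·P_inc = 25.4 W, P_del = (1 − |Γ|²)·P_inc = 102 W

P_reflected ≈ 25.4 W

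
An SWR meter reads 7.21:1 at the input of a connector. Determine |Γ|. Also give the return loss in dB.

|Γ| ≈ 0.756; return loss ≈ 2.43 dB

|Γ| = (S − 1)/(S + 1) = (7.21 − 1)/(7.21 + 1) = 6.21/8.21
RL = −20·log₁₀|Γ| = −20·log₁₀(0.756)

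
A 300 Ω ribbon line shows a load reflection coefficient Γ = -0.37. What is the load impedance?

Z_L ≈ 138 Ω

Z_L = Z_0·(1 + Γ)/(1 − Γ) = 300·(0.63)/(1.37)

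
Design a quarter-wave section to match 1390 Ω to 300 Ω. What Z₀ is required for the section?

Z_qwt = √(Z_0·R_L) = √(300 × 1390) = √417000

Z_qwt ≈ 646 Ω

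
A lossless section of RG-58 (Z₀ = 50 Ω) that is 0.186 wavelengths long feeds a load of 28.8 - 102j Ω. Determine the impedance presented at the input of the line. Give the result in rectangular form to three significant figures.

Z_in ≈ 5.31 + j1.45 Ω

βl = 2π × 0.186 = 67°
tan(βl) = tan(67°) = 2.35
Z_in = Z_0·(Z_L + jZ_0·tanβl)/(Z_0 + jZ_L·tanβl)
     = 50·(28.8 + j15.6)/(290 + j67.7)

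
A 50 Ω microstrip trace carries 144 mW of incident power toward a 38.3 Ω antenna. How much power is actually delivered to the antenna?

P_delivered ≈ 141 mW

Γ = (38.3 − 50)/(38.3 + 50) = -0.133
|Γ|² = 0.0176
P_refl = |Γ|²·P_inc = 2.53 mW, P_del = (1 − |Γ|²)·P_inc = 141 mW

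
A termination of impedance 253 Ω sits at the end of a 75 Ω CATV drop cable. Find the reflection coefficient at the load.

Γ = 0.543

Γ = (Z_L − Z_0)/(Z_L + Z_0) = (253 − 75)/(253 + 75) = 178/328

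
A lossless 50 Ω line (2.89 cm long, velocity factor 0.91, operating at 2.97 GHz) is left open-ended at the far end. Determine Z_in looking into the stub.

Z_in ≈ +j21.4 Ω

λ = v/f = 0.91·c / 2.97 GHz = 0.0919 m
βl = 2π·l/λ = 2π × 0.314 = 113°
tan(βl) = -2.33
For an open-ended stub, Z_in = −jZ_0·cot(βl) = −jZ_0/tan(βl)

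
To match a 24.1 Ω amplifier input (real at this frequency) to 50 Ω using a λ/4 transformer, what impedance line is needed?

Z_qwt = √(Z_0·R_L) = √(50 × 24.1) = √1205

Z_qwt ≈ 34.7 Ω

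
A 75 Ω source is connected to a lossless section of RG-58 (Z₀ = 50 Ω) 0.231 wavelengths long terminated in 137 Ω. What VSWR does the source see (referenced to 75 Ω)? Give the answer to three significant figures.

βl = 2π × 0.231 = 83.2°
tan(βl) = 8.34
Z_in = Z_0·(Z_L + jZ_0·tanβl)/(Z_0 + jZ_L·tanβl) = 18.5 − j5.19 Ω
Γ_s = (Z_in − Z_s)/(Z_in + Z_s) = (-56.5 − j5.19)/(93.5 − j5.19), |Γ_s| = 0.606
VSWR = (1 + |Γ_s|)/(1 − |Γ_s|)

VSWR ≈ 4.08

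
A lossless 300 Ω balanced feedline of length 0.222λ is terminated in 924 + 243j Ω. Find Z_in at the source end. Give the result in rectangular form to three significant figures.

Z_in ≈ 96.4 − j73.1 Ω

βl = 2π × 0.222 = 79.9°
tan(βl) = tan(79.9°) = 5.63
Z_in = Z_0·(Z_L + jZ_0·tanβl)/(Z_0 + jZ_L·tanβl)
     = 300·(924 + j1930)/(-1070 + j5200)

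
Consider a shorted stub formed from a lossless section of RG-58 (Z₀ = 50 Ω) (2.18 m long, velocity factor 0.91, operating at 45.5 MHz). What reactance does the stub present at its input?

λ = v/f = 0.91·c / 45.5 MHz = 6 m
βl = 2π·l/λ = 2π × 0.363 = 131°
tan(βl) = -1.16
For a shorted stub, Z_in = jZ_0·tan(βl)

X_in ≈ -57.9 Ω (capacitive)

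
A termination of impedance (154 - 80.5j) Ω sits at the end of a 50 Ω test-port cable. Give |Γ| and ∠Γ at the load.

Γ = (Z_L − Z_0)/(Z_L + Z_0) = (104 − j80.5)/(204 − j80.5)
|Γ| = 132/219 = 0.6

Γ ≈ 0.6 ∠ -16.2°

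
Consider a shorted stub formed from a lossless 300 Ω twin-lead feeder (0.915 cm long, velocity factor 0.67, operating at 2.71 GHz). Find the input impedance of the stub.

λ = v/f = 0.67·c / 2.71 GHz = 0.0742 m
βl = 2π·l/λ = 2π × 0.123 = 44.4°
tan(βl) = 0.98
For a shorted stub, Z_in = jZ_0·tan(βl)

Z_in ≈ +j294 Ω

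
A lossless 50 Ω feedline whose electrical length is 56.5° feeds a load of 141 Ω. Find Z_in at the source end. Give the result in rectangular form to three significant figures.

tan(βl) = tan(56.5°) = 1.51
Z_in = Z_0·(Z_L + jZ_0·tanβl)/(Z_0 + jZ_L·tanβl)
     = 50·(141 + j75.5)/(50 + j213)

Z_in ≈ 24.2 − j27.4 Ω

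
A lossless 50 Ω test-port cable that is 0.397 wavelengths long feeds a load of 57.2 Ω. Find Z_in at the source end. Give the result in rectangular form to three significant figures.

βl = 2π × 0.397 = 143°
tan(βl) = tan(143°) = -0.756
Z_in = Z_0·(Z_L + jZ_0·tanβl)/(Z_0 + jZ_L·tanβl)
     = 50·(57.2 − j37.8)/(50 − j43.2)

Z_in ≈ 51.4 + j6.68 Ω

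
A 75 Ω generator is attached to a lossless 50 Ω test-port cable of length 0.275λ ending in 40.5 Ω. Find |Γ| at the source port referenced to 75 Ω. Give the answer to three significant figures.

βl = 2π × 0.275 = 99°
tan(βl) = -6.31
Z_in = Z_0·(Z_L + jZ_0·tanβl)/(Z_0 + jZ_L·tanβl) = 60.9 − j4 Ω
Γ_s = (Z_in − Z_s)/(Z_in + Z_s) = (-14.1 − j4)/(136 − j4), |Γ_s| = 0.107

|Γ| ≈ 0.107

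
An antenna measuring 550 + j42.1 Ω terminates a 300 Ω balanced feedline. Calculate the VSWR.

Γ = (Z_L − Z_0)/(Z_L + Z_0) = (250 + j42.1)/(850 + j42.1)
|Γ| = 254/851 = 0.298
VSWR = (1 + |Γ|)/(1 − |Γ|) = 1.3/0.702

VSWR ≈ 1.85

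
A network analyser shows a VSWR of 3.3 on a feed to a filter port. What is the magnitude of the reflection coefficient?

|Γ| = (S − 1)/(S + 1) = (3.3 − 1)/(3.3 + 1) = 2.3/4.3

|Γ| ≈ 0.535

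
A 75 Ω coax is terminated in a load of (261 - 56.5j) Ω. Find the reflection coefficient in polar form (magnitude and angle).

Γ ≈ 0.571 ∠ -7.35°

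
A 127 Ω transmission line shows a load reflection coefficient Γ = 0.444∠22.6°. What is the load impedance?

Z_L ≈ 270 + j115 Ω

Z_L = Z_0·(1 + Γ)/(1 − Γ) = 127·(1.41 + j0.171)/(0.59 − j0.171)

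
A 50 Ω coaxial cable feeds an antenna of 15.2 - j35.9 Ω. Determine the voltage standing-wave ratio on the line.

Γ = (Z_L − Z_0)/(Z_L + Z_0) = (-34.8 − j35.9)/(65.2 − j35.9)
|Γ| = 50/74.4 = 0.672
VSWR = (1 + |Γ|)/(1 − |Γ|) = 1.67/0.328

VSWR ≈ 5.09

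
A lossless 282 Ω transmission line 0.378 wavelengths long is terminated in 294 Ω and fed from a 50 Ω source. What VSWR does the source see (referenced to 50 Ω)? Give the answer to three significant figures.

VSWR ≈ 5.65

βl = 2π × 0.378 = 136°
tan(βl) = -0.963
Z_in = Z_0·(Z_L + jZ_0·tanβl)/(Z_0 + jZ_L·tanβl) = 282 + j11.8 Ω
Γ_s = (Z_in − Z_s)/(Z_in + Z_s) = (232 + j11.8)/(332 + j11.8), |Γ_s| = 0.699
VSWR = (1 + |Γ_s|)/(1 − |Γ_s|)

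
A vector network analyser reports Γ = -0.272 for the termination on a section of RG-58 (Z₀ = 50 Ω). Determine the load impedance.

Z_L ≈ 28.6 Ω

Z_L = Z_0·(1 + Γ)/(1 − Γ) = 50·(0.728)/(1.27)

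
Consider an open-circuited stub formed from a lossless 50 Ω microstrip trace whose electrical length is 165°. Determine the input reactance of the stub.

tan(βl) = -0.268
For an open-circuited stub, Z_in = −jZ_0·cot(βl) = −jZ_0/tan(βl)

X_in ≈ 187 Ω (inductive)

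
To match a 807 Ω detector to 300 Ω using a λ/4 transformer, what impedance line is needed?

Z_qwt ≈ 492 Ω

Z_qwt = √(Z_0·R_L) = √(300 × 807) = √242100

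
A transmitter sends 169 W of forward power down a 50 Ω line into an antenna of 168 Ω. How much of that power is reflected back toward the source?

P_reflected ≈ 49.5 W

Γ = (168 − 50)/(168 + 50) = 0.541
|Γ|² = 0.293
P_refl = |Γ|²·P_inc = 49.5 W, P_del = (1 − |Γ|²)·P_inc = 119 W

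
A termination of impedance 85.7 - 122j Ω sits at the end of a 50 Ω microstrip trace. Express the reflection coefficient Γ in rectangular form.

Γ ≈ 0.592 − j0.366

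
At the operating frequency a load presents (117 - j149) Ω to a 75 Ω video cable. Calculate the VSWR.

VSWR ≈ 4.51

Γ = (Z_L − Z_0)/(Z_L + Z_0) = (42 − j149)/(192 − j149)
|Γ| = 155/243 = 0.637
VSWR = (1 + |Γ|)/(1 − |Γ|) = 1.64/0.363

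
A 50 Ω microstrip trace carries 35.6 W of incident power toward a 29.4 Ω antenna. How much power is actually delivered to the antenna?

P_delivered ≈ 33.2 W

Γ = (29.4 − 50)/(29.4 + 50) = -0.259
|Γ|² = 0.0673
P_refl = |Γ|²·P_inc = 2.4 W, P_del = (1 − |Γ|²)·P_inc = 33.2 W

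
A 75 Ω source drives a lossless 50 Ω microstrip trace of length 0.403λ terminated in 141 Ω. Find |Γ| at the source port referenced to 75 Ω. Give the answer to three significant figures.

|Γ| ≈ 0.462

βl = 2π × 0.403 = 145°
tan(βl) = -0.698
Z_in = Z_0·(Z_L + jZ_0·tanβl)/(Z_0 + jZ_L·tanβl) = 43 + j49.8 Ω
Γ_s = (Z_in − Z_s)/(Z_in + Z_s) = (-32 + j49.8)/(118 + j49.8), |Γ_s| = 0.462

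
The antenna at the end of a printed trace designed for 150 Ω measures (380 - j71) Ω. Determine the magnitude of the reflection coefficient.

|Γ| ≈ 0.45

Γ = (Z_L − Z_0)/(Z_L + Z_0) = (230 − j71)/(530 − j71)
|Γ| = 241/535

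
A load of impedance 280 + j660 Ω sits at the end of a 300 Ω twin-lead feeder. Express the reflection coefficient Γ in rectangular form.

Γ = (Z_L − Z_0)/(Z_L + Z_0) = (-20 + j660)/(580 + j660)

Γ ≈ 0.549 + j0.513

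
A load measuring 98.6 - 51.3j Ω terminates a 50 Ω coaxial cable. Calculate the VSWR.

VSWR ≈ 2.63

Γ = (Z_L − Z_0)/(Z_L + Z_0) = (48.6 − j51.3)/(148.6 − j51.3)
|Γ| = 70.7/157 = 0.45
VSWR = (1 + |Γ|)/(1 − |Γ|) = 1.45/0.55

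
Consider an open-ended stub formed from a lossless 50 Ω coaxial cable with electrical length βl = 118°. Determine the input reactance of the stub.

tan(βl) = -1.88
For an open-ended stub, Z_in = −jZ_0·cot(βl) = −jZ_0/tan(βl)

X_in ≈ 26.6 Ω (inductive)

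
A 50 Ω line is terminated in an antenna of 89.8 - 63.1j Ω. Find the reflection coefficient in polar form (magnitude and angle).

Γ ≈ 0.486 ∠ -33.5°

Γ = (Z_L − Z_0)/(Z_L + Z_0) = (39.8 − j63.1)/(139.8 − j63.1)
|Γ| = 74.6/153 = 0.486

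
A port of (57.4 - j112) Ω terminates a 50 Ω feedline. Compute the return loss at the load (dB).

RL ≈ 2.81 dB

Γ = (7.4 − j112)/(107.4 − j112), |Γ| = 0.723
RL = −20·log₁₀|Γ| = −20·log₁₀(0.723)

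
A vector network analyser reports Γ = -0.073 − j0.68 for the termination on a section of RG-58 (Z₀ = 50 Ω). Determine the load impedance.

Z_L = Z_0·(1 + Γ)/(1 − Γ) = 50·(0.927 − j0.68)/(1.07 + j0.68)

Z_L ≈ 16.5 − j42.1 Ω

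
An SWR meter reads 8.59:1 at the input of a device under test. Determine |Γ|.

|Γ| ≈ 0.791

|Γ| = (S − 1)/(S + 1) = (8.59 − 1)/(8.59 + 1) = 7.59/9.59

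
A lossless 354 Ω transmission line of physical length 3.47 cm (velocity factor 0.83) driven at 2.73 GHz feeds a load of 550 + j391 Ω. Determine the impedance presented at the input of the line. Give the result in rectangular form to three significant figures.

λ = v/f = 0.83·c / 2.73 GHz = 0.0912 m
βl = 2π·l/λ = 2π × 0.38 = 137°
tan(βl) = tan(137°) = -0.934
Z_in = Z_0·(Z_L + jZ_0·tanβl)/(Z_0 + jZ_L·tanβl)
     = 354·(550 + j60.4)/(719 − j514)

Z_in ≈ 165 + j148 Ω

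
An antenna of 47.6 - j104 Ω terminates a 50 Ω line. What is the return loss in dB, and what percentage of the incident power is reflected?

Γ = (-2.4 − j104)/(97.6 − j104), |Γ| = 0.729
RL = −20·log₁₀(0.729) = 2.74 dB
P_refl/P_inc = |Γ|² = 0.532

RL ≈ 2.74 dB; 53.2% of incident power reflected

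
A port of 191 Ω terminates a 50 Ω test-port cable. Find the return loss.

Γ = (191 − 50)/(191 + 50) = 0.585
RL = −20·log₁₀|Γ| = −20·log₁₀(0.585)

RL ≈ 4.66 dB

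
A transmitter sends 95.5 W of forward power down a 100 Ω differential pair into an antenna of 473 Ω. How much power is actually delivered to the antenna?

P_delivered ≈ 55 W

Γ = (473 − 100)/(473 + 100) = 0.651
|Γ|² = 0.424
P_refl = |Γ|²·P_inc = 40.5 W, P_del = (1 − |Γ|²)·P_inc = 55 W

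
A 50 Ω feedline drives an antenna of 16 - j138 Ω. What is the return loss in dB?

RL ≈ 0.639 dB

Γ = (-34 − j138)/(66 − j138), |Γ| = 0.929
RL = −20·log₁₀|Γ| = −20·log₁₀(0.929)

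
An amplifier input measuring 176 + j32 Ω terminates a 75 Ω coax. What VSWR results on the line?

Γ = (Z_L − Z_0)/(Z_L + Z_0) = (101 + j32)/(251 + j32)
|Γ| = 106/253 = 0.419
VSWR = (1 + |Γ|)/(1 − |Γ|) = 1.42/0.581

VSWR ≈ 2.44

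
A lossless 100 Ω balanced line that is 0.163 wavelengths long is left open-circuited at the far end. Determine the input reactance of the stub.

βl = 2π × 0.163 = 58.7°
tan(βl) = 1.64
For an open-circuited stub, Z_in = −jZ_0·cot(βl) = −jZ_0/tan(βl)

X_in ≈ -60.8 Ω (capacitive)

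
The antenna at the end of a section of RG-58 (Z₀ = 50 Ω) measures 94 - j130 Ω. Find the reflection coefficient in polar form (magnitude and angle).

Γ = (Z_L − Z_0)/(Z_L + Z_0) = (44 − j130)/(144 − j130)
|Γ| = 137/194 = 0.707

Γ ≈ 0.707 ∠ -29.2°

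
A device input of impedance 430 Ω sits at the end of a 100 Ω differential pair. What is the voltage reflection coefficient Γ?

Γ = 0.623

Γ = (Z_L − Z_0)/(Z_L + Z_0) = (430 − 100)/(430 + 100) = 330/530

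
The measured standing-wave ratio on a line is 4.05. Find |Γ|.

|Γ| ≈ 0.604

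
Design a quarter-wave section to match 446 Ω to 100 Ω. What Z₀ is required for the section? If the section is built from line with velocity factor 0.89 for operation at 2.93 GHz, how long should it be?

Z_qwt = √(Z_0·R_L) = √(100 × 446) = √44600
λ = 0.89·c/f = 0.0911 m, so l = λ/4 = 0.0228 m

Z_qwt ≈ 211 Ω; length ≈ 2.28 cm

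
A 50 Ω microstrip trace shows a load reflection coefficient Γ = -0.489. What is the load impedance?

Z_L = Z_0·(1 + Γ)/(1 − Γ) = 50·(0.511)/(1.49)

Z_L ≈ 17.2 Ω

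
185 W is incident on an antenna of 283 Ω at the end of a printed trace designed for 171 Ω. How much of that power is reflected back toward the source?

P_reflected ≈ 11.3 W

Γ = (283 − 171)/(283 + 171) = 0.247
|Γ|² = 0.0609
P_refl = |Γ|²·P_inc = 11.3 W, P_del = (1 − |Γ|²)·P_inc = 174 W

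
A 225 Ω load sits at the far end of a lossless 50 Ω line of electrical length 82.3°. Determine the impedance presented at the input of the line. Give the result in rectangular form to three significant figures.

Z_in ≈ 11.3 − j6.42 Ω

tan(βl) = tan(82.3°) = 7.4
Z_in = Z_0·(Z_L + jZ_0·tanβl)/(Z_0 + jZ_L·tanβl)
     = 50·(225 + j370)/(50 + j1660)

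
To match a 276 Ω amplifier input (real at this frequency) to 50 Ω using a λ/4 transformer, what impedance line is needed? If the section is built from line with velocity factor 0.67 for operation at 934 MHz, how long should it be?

Z_qwt ≈ 117 Ω; length ≈ 5.38 cm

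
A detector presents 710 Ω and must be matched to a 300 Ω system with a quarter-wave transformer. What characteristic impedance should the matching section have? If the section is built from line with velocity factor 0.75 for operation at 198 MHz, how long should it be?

Z_qwt ≈ 462 Ω; length ≈ 28.4 cm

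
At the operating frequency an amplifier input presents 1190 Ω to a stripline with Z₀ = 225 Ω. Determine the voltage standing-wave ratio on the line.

Γ = (1190 − 225)/(1190 + 225) = 0.682
VSWR = (1 + 0.682)/(1 − 0.682)

VSWR ≈ 5.29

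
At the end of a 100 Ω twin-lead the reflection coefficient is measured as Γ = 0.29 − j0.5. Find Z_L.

Z_L ≈ 88.3 − j133 Ω

Z_L = Z_0·(1 + Γ)/(1 − Γ) = 100·(1.29 − j0.5)/(0.71 + j0.5)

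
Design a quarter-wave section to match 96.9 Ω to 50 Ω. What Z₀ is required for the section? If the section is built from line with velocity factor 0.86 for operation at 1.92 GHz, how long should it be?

Z_qwt ≈ 69.6 Ω; length ≈ 3.36 cm

Z_qwt = √(Z_0·R_L) = √(50 × 96.9) = √4845
λ = 0.86·c/f = 0.134 m, so l = λ/4 = 0.0336 m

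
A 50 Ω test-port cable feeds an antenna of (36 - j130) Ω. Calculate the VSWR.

VSWR ≈ 11.4

Γ = (Z_L − Z_0)/(Z_L + Z_0) = (-14 − j130)/(86 − j130)
|Γ| = 131/156 = 0.839
VSWR = (1 + |Γ|)/(1 − |Γ|) = 1.84/0.161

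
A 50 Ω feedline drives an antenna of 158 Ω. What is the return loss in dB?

Γ = (158 − 50)/(158 + 50) = 0.519
RL = −20·log₁₀|Γ| = −20·log₁₀(0.519)

RL ≈ 5.69 dB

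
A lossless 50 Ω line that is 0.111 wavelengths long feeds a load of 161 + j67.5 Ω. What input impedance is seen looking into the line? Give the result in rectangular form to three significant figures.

Z_in ≈ 37.6 − j61.5 Ω

βl = 2π × 0.111 = 40°
tan(βl) = tan(40°) = 0.838
Z_in = Z_0·(Z_L + jZ_0·tanβl)/(Z_0 + jZ_L·tanβl)
     = 50·(161 + j109)/(-6.56 + j135)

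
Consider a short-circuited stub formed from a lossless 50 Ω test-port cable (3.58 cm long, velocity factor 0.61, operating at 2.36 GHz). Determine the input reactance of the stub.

X_in ≈ -12.3 Ω (capacitive)

λ = v/f = 0.61·c / 2.36 GHz = 0.0775 m
βl = 2π·l/λ = 2π × 0.462 = 166°
tan(βl) = -0.246
For a short-circuited stub, Z_in = jZ_0·tan(βl)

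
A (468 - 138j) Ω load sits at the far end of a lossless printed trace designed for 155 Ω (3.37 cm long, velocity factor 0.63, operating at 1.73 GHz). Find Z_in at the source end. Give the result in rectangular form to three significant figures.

λ = v/f = 0.63·c / 1.73 GHz = 0.109 m
βl = 2π·l/λ = 2π × 0.308 = 111°
tan(βl) = tan(111°) = -2.6
Z_in = Z_0·(Z_L + jZ_0·tanβl)/(Z_0 + jZ_L·tanβl)
     = 155·(468 − j541)/(-204 − j1220)

Z_in ≈ 57.3 + j69.3 Ω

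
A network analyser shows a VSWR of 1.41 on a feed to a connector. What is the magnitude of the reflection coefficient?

|Γ| ≈ 0.17

|Γ| = (S − 1)/(S + 1) = (1.41 − 1)/(1.41 + 1) = 0.41/2.41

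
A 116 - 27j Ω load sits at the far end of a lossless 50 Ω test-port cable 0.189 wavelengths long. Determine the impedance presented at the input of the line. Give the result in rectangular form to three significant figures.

βl = 2π × 0.189 = 68°
tan(βl) = tan(68°) = 2.48
Z_in = Z_0·(Z_L + jZ_0·tanβl)/(Z_0 + jZ_L·tanβl)
     = 50·(116 + j97)/(117 + j288)

Z_in ≈ 21.5 − j11.4 Ω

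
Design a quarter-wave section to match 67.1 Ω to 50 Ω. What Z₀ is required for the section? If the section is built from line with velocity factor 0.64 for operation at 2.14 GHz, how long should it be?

Z_qwt ≈ 57.9 Ω; length ≈ 2.24 cm

Z_qwt = √(Z_0·R_L) = √(50 × 67.1) = √3355
λ = 0.64·c/f = 0.0897 m, so l = λ/4 = 0.0224 m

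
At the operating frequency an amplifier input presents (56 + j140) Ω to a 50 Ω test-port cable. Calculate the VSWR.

Γ = (Z_L − Z_0)/(Z_L + Z_0) = (6 + j140)/(106 + j140)
|Γ| = 140/176 = 0.798
VSWR = (1 + |Γ|)/(1 − |Γ|) = 1.8/0.202

VSWR ≈ 8.9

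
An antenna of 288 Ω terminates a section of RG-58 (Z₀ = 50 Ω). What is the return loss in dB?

RL ≈ 3.05 dB

Γ = (288 − 50)/(288 + 50) = 0.704
RL = −20·log₁₀|Γ| = −20·log₁₀(0.704)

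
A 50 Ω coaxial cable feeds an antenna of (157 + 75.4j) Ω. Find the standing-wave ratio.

VSWR ≈ 3.93

Γ = (Z_L − Z_0)/(Z_L + Z_0) = (107 + j75.4)/(207 + j75.4)
|Γ| = 131/220 = 0.594
VSWR = (1 + |Γ|)/(1 − |Γ|) = 1.59/0.406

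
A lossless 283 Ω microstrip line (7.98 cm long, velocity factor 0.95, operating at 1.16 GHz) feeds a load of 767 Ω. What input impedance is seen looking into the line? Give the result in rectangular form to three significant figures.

λ = v/f = 0.95·c / 1.16 GHz = 0.246 m
βl = 2π·l/λ = 2π × 0.325 = 117°
tan(βl) = tan(117°) = -1.97
Z_in = Z_0·(Z_L + jZ_0·tanβl)/(Z_0 + jZ_L·tanβl)
     = 283·(767 − j557)/(283 − j1510)

Z_in ≈ 127 + j120 Ω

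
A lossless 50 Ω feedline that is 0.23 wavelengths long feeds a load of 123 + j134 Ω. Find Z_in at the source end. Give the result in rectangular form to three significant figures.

Z_in ≈ 9.94 − j16.6 Ω

βl = 2π × 0.23 = 82.8°
tan(βl) = tan(82.8°) = 7.92
Z_in = Z_0·(Z_L + jZ_0·tanβl)/(Z_0 + jZ_L·tanβl)
     = 50·(123 + j530)/(-1010 + j974)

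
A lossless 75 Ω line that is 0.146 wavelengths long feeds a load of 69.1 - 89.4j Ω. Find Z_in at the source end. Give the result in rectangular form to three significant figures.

βl = 2π × 0.146 = 52.6°
tan(βl) = tan(52.6°) = 1.31
Z_in = Z_0·(Z_L + jZ_0·tanβl)/(Z_0 + jZ_L·tanβl)
     = 75·(69.1 + j8.55)/(192 + j90.2)

Z_in ≈ 23.4 − j7.67 Ω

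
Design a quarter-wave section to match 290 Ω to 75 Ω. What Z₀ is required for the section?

Z_qwt ≈ 147 Ω

Z_qwt = √(Z_0·R_L) = √(75 × 290) = √21750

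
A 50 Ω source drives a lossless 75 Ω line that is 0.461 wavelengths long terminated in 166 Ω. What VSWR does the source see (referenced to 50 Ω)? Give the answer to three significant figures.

βl = 2π × 0.461 = 166°
tan(βl) = -0.25
Z_in = Z_0·(Z_L + jZ_0·tanβl)/(Z_0 + jZ_L·tanβl) = 135 + j56 Ω
Γ_s = (Z_in − Z_s)/(Z_in + Z_s) = (85 + j56)/(185 + j56), |Γ_s| = 0.527
VSWR = (1 + |Γ_s|)/(1 − |Γ_s|)

VSWR ≈ 3.22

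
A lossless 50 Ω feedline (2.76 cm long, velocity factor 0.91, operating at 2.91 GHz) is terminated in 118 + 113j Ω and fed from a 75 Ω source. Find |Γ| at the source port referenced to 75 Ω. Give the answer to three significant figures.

λ = v/f = 0.91·c / 2.91 GHz = 0.0938 m
βl = 2π·l/λ = 2π × 0.294 = 106°
tan(βl) = -3.51
Z_in = Z_0·(Z_L + jZ_0·tanβl)/(Z_0 + jZ_L·tanβl) = 10.6 + j2.83 Ω
Γ_s = (Z_in − Z_s)/(Z_in + Z_s) = (-64.4 + j2.83)/(85.6 + j2.83), |Γ_s| = 0.753

|Γ| ≈ 0.753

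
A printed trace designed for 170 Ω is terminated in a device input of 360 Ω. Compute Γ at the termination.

Γ = (Z_L − Z_0)/(Z_L + Z_0) = (360 − 170)/(360 + 170) = 190/530

Γ = 0.358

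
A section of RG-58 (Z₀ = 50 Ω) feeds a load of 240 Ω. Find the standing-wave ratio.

For a purely resistive load, VSWR = R_L/Z_0 or Z_0/R_L (whichever > 1) = 240/50

VSWR ≈ 4.8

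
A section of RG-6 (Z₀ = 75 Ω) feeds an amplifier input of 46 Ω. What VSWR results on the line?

For a purely resistive load, VSWR = R_L/Z_0 or Z_0/R_L (whichever > 1) = 75/46

VSWR ≈ 1.63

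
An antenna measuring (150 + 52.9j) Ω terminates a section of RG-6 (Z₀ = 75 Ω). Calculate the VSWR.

Γ = (Z_L − Z_0)/(Z_L + Z_0) = (75 + j52.9)/(225 + j52.9)
|Γ| = 91.8/231 = 0.397
VSWR = (1 + |Γ|)/(1 − |Γ|) = 1.4/0.603

VSWR ≈ 2.32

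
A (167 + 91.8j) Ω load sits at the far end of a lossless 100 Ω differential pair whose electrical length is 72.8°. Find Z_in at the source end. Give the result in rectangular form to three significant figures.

tan(βl) = tan(72.8°) = 3.23
Z_in = Z_0·(Z_L + jZ_0·tanβl)/(Z_0 + jZ_L·tanβl)
     = 100·(167 + j415)/(-197 + j539)

Z_in ≈ 57.9 − j52.1 Ω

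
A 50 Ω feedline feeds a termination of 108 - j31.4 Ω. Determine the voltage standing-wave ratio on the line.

VSWR ≈ 2.39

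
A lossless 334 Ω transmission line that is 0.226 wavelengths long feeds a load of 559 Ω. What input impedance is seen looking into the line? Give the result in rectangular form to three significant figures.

Z_in ≈ 203 − j32.4 Ω

βl = 2π × 0.226 = 81.4°
tan(βl) = tan(81.4°) = 6.58
Z_in = Z_0·(Z_L + jZ_0·tanβl)/(Z_0 + jZ_L·tanβl)
     = 334·(559 + j2200)/(334 + j3680)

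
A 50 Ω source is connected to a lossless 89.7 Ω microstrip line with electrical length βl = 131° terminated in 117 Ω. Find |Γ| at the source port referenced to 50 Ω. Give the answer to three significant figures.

tan(βl) = -1.15
Z_in = Z_0·(Z_L + jZ_0·tanβl)/(Z_0 + jZ_L·tanβl) = 83.6 + j22.3 Ω
Γ_s = (Z_in − Z_s)/(Z_in + Z_s) = (33.6 + j22.3)/(134 + j22.3), |Γ_s| = 0.298

|Γ| ≈ 0.298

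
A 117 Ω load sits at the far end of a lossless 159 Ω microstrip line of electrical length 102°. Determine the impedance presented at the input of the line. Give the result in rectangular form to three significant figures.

tan(βl) = tan(102°) = -4.7
Z_in = Z_0·(Z_L + jZ_0·tanβl)/(Z_0 + jZ_L·tanβl)
     = 159·(117 − j748)/(159 − j550)

Z_in ≈ 208 − j26.4 Ω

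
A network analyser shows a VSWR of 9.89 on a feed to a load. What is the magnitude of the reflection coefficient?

|Γ| ≈ 0.816

|Γ| = (S − 1)/(S + 1) = (9.89 − 1)/(9.89 + 1) = 8.89/10.9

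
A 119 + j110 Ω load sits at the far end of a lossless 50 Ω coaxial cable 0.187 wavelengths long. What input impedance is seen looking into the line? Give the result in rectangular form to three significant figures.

βl = 2π × 0.187 = 67.3°
tan(βl) = tan(67.3°) = 2.39
Z_in = Z_0·(Z_L + jZ_0·tanβl)/(Z_0 + jZ_L·tanβl)
     = 50·(119 + j230)/(-213 + j285)

Z_in ≈ 15.8 − j32.7 Ω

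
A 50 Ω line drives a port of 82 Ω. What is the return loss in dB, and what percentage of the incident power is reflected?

RL ≈ 12.3 dB; 5.88% of incident power reflected

Γ = (82 − 50)/(82 + 50) = 0.242
RL = −20·log₁₀(0.242) = 12.3 dB
P_refl/P_inc = |Γ|² = 0.0588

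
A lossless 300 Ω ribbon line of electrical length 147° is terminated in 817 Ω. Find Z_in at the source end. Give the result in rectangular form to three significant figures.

Z_in ≈ 281 + j303 Ω

tan(βl) = tan(147°) = -0.649
Z_in = Z_0·(Z_L + jZ_0·tanβl)/(Z_0 + jZ_L·tanβl)
     = 300·(817 − j195)/(300 − j531)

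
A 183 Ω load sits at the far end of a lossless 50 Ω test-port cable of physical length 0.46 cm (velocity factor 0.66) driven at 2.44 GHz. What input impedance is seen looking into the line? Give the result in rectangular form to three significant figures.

λ = v/f = 0.66·c / 2.44 GHz = 0.0811 m
βl = 2π·l/λ = 2π × 0.0567 = 20.4°
tan(βl) = tan(20.4°) = 0.372
Z_in = Z_0·(Z_L + jZ_0·tanβl)/(Z_0 + jZ_L·tanβl)
     = 50·(183 + j18.6)/(50 + j68.1)

Z_in ≈ 73 − j80.8 Ω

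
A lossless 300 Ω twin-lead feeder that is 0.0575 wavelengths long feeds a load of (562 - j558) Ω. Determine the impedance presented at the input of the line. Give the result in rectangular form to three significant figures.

βl = 2π × 0.0575 = 20.7°
tan(βl) = tan(20.7°) = 0.378
Z_in = Z_0·(Z_L + jZ_0·tanβl)/(Z_0 + jZ_L·tanβl)
     = 300·(562 − j445)/(511 + j212)

Z_in ≈ 189 − j340 Ω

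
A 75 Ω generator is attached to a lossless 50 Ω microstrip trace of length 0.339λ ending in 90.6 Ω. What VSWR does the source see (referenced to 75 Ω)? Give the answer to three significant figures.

VSWR ≈ 2.37

βl = 2π × 0.339 = 122°
tan(βl) = -1.6
Z_in = Z_0·(Z_L + jZ_0·tanβl)/(Z_0 + jZ_L·tanβl) = 34.3 + j19.4 Ω
Γ_s = (Z_in − Z_s)/(Z_in + Z_s) = (-40.7 + j19.4)/(109 + j19.4), |Γ_s| = 0.406
VSWR = (1 + |Γ_s|)/(1 − |Γ_s|)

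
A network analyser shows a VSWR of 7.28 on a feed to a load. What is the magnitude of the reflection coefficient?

|Γ| ≈ 0.758

|Γ| = (S − 1)/(S + 1) = (7.28 − 1)/(7.28 + 1) = 6.28/8.28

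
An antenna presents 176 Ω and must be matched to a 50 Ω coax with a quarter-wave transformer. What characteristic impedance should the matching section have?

Z_qwt ≈ 93.8 Ω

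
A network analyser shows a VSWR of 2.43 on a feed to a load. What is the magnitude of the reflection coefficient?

|Γ| ≈ 0.417

|Γ| = (S − 1)/(S + 1) = (2.43 − 1)/(2.43 + 1) = 1.43/3.43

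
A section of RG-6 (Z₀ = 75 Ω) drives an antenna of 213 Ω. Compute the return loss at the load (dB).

RL ≈ 6.39 dB

Γ = (213 − 75)/(213 + 75) = 0.479
RL = −20·log₁₀|Γ| = −20·log₁₀(0.479)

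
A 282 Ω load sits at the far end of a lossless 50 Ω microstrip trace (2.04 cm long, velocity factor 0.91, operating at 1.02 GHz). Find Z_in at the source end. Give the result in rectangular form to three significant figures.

Z_in ≈ 37.4 − j83.5 Ω

λ = v/f = 0.91·c / 1.02 GHz = 0.268 m
βl = 2π·l/λ = 2π × 0.0762 = 27.4°
tan(βl) = tan(27.4°) = 0.519
Z_in = Z_0·(Z_L + jZ_0·tanβl)/(Z_0 + jZ_L·tanβl)
     = 50·(282 + j26)/(50 + j146)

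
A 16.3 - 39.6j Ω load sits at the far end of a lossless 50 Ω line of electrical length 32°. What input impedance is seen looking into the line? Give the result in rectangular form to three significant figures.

Z_in ≈ 9.96 − j6.95 Ω

tan(βl) = tan(32°) = 0.625
Z_in = Z_0·(Z_L + jZ_0·tanβl)/(Z_0 + jZ_L·tanβl)
     = 50·(16.3 − j8.36)/(74.7 + j10.2)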